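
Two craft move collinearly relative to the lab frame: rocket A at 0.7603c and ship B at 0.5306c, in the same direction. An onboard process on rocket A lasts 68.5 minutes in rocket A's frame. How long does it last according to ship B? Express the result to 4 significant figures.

Speed of rocket A in ship B's frame: u = (v_A − v_B)/(1 − v_A v_B/c²) = (0.7603 − 0.5306)/(1 − 0.7603×0.5306) = 0.2297/0.59658482 = 0.38502; |u| = 0.38502c.
γ for this relative speed: γ = 1/√(1 − 0.14824) = 1.0835.
Rocket A's interval is proper; time dilation gives Δt_B = γΔτ = 1.0835 × 68.5 minutes = 74.22 minutes.

74.22 minutes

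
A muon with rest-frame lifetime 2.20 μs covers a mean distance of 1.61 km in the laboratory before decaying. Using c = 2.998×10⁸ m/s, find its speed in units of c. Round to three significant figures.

0.925c

d = βγcτ ⇒ βγ = d/(cτ) = 1610 m / (659.56 m) = 2.441.
β = (βγ)/√(1+(βγ)²) = 2.441/√6.95848 = 0.925.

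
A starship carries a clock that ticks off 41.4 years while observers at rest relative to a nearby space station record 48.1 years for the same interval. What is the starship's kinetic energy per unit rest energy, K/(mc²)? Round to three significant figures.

From Δt = γΔτ: γ = 48.1/41.4 = 1.16184.
K/(mc²) = γ − 1 = 1.16184 − 1 = 0.162.

0.162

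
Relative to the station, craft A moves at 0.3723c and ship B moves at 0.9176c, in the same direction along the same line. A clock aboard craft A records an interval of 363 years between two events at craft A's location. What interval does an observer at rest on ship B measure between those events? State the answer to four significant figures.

647.8 years

Transform craft A's velocity into ship B's frame: (0.3723 − 0.9176)/(1 − 0.3723·0.9176) = −0.5453/0.65837752, so the relative speed is 0.82825c.
γ for this relative speed: γ = 1/√(1 − 0.685998) = 1.7846.
Craft A's interval is proper; time dilation gives Δt_B = γΔτ = 1.7846 × 363 years = 647.8 years.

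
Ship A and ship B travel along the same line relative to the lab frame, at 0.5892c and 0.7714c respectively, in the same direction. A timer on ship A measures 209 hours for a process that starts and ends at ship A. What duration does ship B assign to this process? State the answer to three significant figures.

222 hours

Speed of ship A in ship B's frame: u = (v_A − v_B)/(1 − v_A v_B/c²) = (0.5892 − 0.7714)/(1 − 0.5892×0.7714) = −0.1822/0.54549112 = −0.33401; |u| = 0.33401c.
At |u| = 0.33401c, γ = (1 − 0.111563)^(−1/2) = 1.0609.
The clock on ship A records proper time, so ship B measures Δt = γΔτ = 1.0609 × 209 = 222 hours.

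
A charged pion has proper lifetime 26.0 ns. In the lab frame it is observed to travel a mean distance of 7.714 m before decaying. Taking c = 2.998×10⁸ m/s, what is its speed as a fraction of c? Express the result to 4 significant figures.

d = βγcτ ⇒ βγ = d/(cτ) = 7.714 m / (7.7948 m) = 0.98963.
β = (βγ)/√(1+(βγ)²) = 0.98963/√1.979368 = 0.7034.

0.7034c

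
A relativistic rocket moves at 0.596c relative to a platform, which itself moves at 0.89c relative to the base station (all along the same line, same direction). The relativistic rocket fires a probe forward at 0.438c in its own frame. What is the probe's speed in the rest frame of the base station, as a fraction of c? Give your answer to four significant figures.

Apply u = (u'+v)/(1+u'v) twice. Probe in the platform frame: (0.438+0.596)/(1+0.438·0.596) = 1.034/1.261048 = 0.81995c.
That velocity, transformed to the rest frame of the base station: (0.81995+0.89)/(1+0.81995·0.89) = 1.70995/1.7297555 = 0.98855c.

0.9886c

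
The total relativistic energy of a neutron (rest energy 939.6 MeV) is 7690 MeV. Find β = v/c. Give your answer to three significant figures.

γ = E/(mc²) = 7690/939.6 = 8.1843.
β = √(1 − 1/γ²) = √(1 − 0.0149292) = √0.9850708 = 0.993.

0.993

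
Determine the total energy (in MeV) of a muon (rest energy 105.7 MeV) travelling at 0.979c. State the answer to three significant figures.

518 MeV

γ = 1/√(1 − β²) = 1/√(1 − 0.958441) = 1/√0.041559 = 1/0.20386 = 4.9053.
Total energy: E = γmc² = 4.9053 × 105.7 MeV = 518 MeV.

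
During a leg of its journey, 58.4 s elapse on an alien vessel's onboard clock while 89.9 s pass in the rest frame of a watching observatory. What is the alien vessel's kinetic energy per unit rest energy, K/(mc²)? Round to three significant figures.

The time-dilation ratio gives γ = 89.9/58.4 = 1.53938.
K/(mc²) = γ − 1 = 1.53938 − 1 = 0.539.

0.539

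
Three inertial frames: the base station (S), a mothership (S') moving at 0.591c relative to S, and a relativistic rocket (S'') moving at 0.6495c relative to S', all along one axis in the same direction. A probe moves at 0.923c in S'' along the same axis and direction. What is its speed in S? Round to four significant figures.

0.9956c

Apply u = (u'+v)/(1+u'v) twice. Probe in the mothership frame: (0.923+0.6495)/(1+0.923·0.6495) = 1.5725/1.5994885 = 0.98313c.
That velocity, transformed to the rest frame of the base station: (0.98313+0.591)/(1+0.98313·0.591) = 1.57413/1.58102983 = 0.99564c.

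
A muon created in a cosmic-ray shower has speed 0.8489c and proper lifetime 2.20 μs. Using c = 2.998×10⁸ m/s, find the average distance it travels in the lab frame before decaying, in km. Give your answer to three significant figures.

1.06 km

γ = 1/√(1 − β²) = 1/√(1 − 0.72063121) = 1/√0.27936879 = 1/0.528553 = 1.892.
Lab-frame lifetime: Δt = γτ = 1.892 × 2.20 μs = 4.1624 μs.
Distance: d = vΔt = 0.8489 × 2.998×10⁸ m/s × 4.1624×10^-6 s = 1060 m = 1.06 km.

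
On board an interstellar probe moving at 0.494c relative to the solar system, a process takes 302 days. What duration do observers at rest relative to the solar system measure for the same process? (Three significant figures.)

347 days

With β = 0.494, γ = 1/√(1 − 0.494²) = 1/√0.755964 = 1.1501.
Time dilation: Δt = γ·Δτ = 1.1501 × 302 = 347 days.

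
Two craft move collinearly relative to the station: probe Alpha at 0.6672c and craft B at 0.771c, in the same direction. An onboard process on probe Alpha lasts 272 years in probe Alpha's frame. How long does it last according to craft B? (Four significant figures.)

278.4 years

The velocity of probe Alpha relative to craft B is (0.6672 − 0.771)c / (1 − 0.6672×0.771) = −0.21376c; relative speed 0.21376c.
γ for this relative speed: γ = 1/√(1 − 0.0456933) = 1.0237.
Probe Alpha's interval is proper; time dilation gives Δt_B = γΔτ = 1.0237 × 272 years = 278.4 years.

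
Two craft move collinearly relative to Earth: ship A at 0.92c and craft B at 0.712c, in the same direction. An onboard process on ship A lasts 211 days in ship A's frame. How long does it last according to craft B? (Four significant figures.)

Transform ship A's velocity into craft B's frame: (0.92 − 0.712)/(1 − 0.92·0.712) = 0.208/0.34496, so the relative speed is 0.60297c.
At |u| = 0.60297c, γ = (1 − 0.363573)^(−1/2) = 1.2535.
The clock on ship A records proper time, so craft B measures Δt = γΔτ = 1.2535 × 211 = 264.5 days.

264.5 days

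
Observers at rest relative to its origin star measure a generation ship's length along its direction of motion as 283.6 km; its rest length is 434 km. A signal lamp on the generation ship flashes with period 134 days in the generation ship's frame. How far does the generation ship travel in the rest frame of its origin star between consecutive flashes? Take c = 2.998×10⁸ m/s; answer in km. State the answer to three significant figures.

From L = L₀/γ: γ = 434/283.6 = 1.53032.
β = √(1 − 1/γ²) = 0.75696. Lab-frame period = γτ = 1.53032×134 days = 205.06 days. Distance = βc × γτ = 0.75696 × 2.998×10⁸ m/s × 17717184 s = 4.0207×10^15 m = 4.02×10^12 km.

4.02×10^12 km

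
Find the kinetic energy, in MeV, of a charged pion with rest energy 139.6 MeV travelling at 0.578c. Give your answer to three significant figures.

31.5 MeV

With β = 0.578, γ = 1/√(1 − 0.578²) = 1/√0.665916 = 1.22543.
Kinetic energy: K = (γ − 1)mc² = (1.22543 − 1) × 139.6 MeV = 0.22543 × 139.6 = 31.5 MeV.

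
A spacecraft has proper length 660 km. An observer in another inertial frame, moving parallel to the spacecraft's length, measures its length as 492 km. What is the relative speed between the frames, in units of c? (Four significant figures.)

Length contraction gives γ = L₀/L = 660/492 = 1.3415.
β = √(1 − 1/γ²) = √0.444328 = 0.6666.

0.6666c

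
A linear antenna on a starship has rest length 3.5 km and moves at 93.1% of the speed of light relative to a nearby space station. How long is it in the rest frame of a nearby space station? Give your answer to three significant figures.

1.28 km

γ = 1/√(1 − β²) = 1/√(1 − 0.866761) = 1/√0.133239 = 1/0.365019 = 2.7396.
Length contraction: L = L₀/γ = 3.5/2.7396 = 1.28 km.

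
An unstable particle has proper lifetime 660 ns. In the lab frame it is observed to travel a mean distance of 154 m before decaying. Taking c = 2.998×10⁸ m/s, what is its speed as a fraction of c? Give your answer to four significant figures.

0.6142c

Let x = d/(cτ) = 154.0 m / (2.998×10⁸ m/s × 6.600×10^-7 s) = 0.7783. Since d = βγcτ, x = βγ = β/√(1−β²).
Solving: β² = x²/(1+x²) = 0.605751/1.605751 = 0.377238, so β = 0.6142.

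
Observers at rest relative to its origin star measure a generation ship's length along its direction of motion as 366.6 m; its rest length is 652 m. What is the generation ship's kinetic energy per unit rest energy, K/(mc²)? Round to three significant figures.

From L = L₀/γ: γ = 652/366.6 = 1.77851.
Since K = (γ−1)mc², K/(mc²) = 1.77851 − 1 = 0.779.

0.779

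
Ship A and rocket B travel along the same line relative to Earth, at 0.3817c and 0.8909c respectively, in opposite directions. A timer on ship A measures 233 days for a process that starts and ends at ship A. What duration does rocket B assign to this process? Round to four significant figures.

743.7 days

Transform ship A's velocity into rocket B's frame: (0.3817 + 0.8909)/(1 + 0.3817·0.8909) = 1.2726/1.34005653, so the relative speed is 0.94966c.
γ for this relative speed: γ = 1/√(1 − 0.901854) = 3.192.
The clock on ship A records proper time, so rocket B measures Δt = γΔτ = 3.192 × 233 = 743.7 days.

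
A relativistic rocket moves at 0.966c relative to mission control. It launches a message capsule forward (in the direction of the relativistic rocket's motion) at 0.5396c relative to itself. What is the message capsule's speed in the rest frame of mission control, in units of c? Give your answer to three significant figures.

Relativistic velocity addition: u = (u' + v)/(1 + u'v/c²), with u' = 0.5396c and v = 0.966c.
Numerator: 0.5396 + 0.966 = 1.5056. Denominator: 1 + (0.5396)(0.966) = 1.5212536.
u = 1.5056/1.5212536 = 0.98971, so the speed is 0.990c.

0.990c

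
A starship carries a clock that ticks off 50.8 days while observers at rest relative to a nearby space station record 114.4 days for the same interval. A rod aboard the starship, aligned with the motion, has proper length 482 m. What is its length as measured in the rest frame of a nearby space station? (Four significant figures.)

γ = Δt/Δτ = 114.4/50.8 = 2.25197.
L = L₀/γ = 482/2.25197 = 214.0 m.

214.0 m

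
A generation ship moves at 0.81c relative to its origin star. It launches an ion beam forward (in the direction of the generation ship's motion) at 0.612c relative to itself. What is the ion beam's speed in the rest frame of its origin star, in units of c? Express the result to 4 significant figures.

In units of c, u = (u' + v)/(1 + u'v) with u' = 0.612 and v = 0.81.
Numerator: 0.612 + 0.81 = 1.422. Denominator: 1 + (0.612)(0.81) = 1.49572.
u = 1.422/1.49572 = 0.95071, so the speed is 0.9507c.

0.9507c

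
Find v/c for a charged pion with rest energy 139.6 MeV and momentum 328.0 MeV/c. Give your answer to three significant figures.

0.920

βγ = pc/(mc²) = 328.0/139.6 = 2.3496.
Since γ² = 1 + (βγ)² = 6.52062, γ = √6.52062 = 2.55355, and β = (βγ)/γ = 2.3496/2.55355 = 0.920.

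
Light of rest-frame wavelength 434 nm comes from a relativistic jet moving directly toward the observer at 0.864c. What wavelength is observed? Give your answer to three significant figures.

Relativistic Doppler for wavelength: λ_obs = λ_src · √((1−β)/(1+β)).
With β = 0.864: factor = √(0.136/1.864) = 0.27011.
λ_obs = 434 × 0.27011 = 117 nm.

117 nm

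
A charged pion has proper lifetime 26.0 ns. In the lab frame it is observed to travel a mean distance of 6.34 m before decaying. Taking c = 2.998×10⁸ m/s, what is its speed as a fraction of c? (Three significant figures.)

d = βγcτ ⇒ βγ = d/(cτ) = 6.340 m / (7.7948 m) = 0.81336.
β = (βγ)/√(1+(βγ)²) = 0.81336/√1.661554 = 0.631.

0.631c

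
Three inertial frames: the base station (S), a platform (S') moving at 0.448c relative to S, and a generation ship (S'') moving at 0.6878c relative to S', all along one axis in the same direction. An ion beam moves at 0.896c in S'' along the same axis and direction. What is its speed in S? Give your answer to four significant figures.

Compose velocities in two stages. Stage 1 (into S'): u₁ = (0.896+0.6878)/(1+0.896×0.6878) = 0.97991.
Stage 2 (into S): u = (0.97991+0.448)/(1+0.97991×0.448) = 0.99229, so the speed is 0.9923c.

0.9923c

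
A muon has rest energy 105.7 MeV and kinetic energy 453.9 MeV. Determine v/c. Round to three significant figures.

γ = 1 + K/(mc²) = 1 + 453.9/105.7 = 5.2942.
β = √(1 − 1/γ²) = √(1 − 0.0356779) = √0.9643221 = 0.982.

0.982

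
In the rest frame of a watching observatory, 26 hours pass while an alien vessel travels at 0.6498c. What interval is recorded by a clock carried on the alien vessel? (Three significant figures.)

19.8 hours

β² = 0.42224004, so γ = 1/√0.57775996 = 1.3156.
The alien vessel's clock runs slow as seen from a watching observatory, so Δτ = Δt/γ = 26/1.3156 = 19.8 hours.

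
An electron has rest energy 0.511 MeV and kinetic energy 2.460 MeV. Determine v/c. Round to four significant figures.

0.9851

γ = 1 + K/(mc²) = 1 + 2.460/0.511 = 5.8141.
β = √(1 − 1/γ²) = √(1 − 0.0295825) = √0.9704175 = 0.9851.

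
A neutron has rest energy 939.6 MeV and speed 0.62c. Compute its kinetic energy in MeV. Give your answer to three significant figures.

β² = 0.3844, so γ = 1/√0.6156 = 1.27453.
Kinetic energy: K = (γ − 1)mc² = (1.27453 − 1) × 939.6 MeV = 0.27453 × 939.6 = 258 MeV.

258 MeV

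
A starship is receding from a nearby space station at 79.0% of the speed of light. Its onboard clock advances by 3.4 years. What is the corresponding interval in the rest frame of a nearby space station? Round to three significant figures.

5.55 years

Lorentz factor: γ = (1 − 0.6241)^(−1/2) = 1.631.
Time dilation: Δt = γ·Δτ = 1.631 × 3.4 = 5.55 years.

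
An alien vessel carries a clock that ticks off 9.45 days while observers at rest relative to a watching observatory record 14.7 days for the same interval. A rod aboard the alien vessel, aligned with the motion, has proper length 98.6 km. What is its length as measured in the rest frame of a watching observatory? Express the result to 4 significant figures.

63.39 km

The time-dilation ratio gives γ = 14.7/9.45 = 1.55556.
The rod contracts by the same γ: 98.6 km / 1.55556 = 63.39 km.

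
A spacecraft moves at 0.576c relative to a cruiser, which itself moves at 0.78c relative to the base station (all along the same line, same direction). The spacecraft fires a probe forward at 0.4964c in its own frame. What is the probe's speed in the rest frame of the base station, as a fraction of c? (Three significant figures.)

Apply u = (u'+v)/(1+u'v) twice. Probe in the cruiser frame: (0.4964+0.576)/(1+0.4964·0.576) = 1.0724/1.2859264 = 0.83395c.
That velocity, transformed to the rest frame of the base station: (0.83395+0.78)/(1+0.83395·0.78) = 1.61395/1.650481 = 0.97787c.

0.978c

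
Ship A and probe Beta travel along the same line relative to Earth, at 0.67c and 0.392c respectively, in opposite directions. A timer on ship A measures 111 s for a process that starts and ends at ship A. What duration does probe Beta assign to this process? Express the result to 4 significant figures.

205.2 s

Speed of ship A in probe Beta's frame: u = (v_A + v_B)/(1 + v_A v_B/c²) = (0.67 + 0.392)/(1 + 0.67×0.392) = 1.062/1.26264 = 0.84109; |u| = 0.84109c.
At |u| = 0.84109c, γ = (1 − 0.707432)^(−1/2) = 1.8488.
The clock on ship A records proper time, so probe Beta measures Δt = γΔτ = 1.8488 × 111 = 205.2 s.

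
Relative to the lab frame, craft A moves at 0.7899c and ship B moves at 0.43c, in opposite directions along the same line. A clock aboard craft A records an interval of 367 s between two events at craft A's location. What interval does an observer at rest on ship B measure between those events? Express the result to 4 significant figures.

Transform craft A's velocity into ship B's frame: (0.7899 + 0.43)/(1 + 0.7899·0.43) = 1.2199/1.339657, so the relative speed is 0.91061c.
γ for this relative speed: γ = 1/√(1 − 0.829211) = 2.4197.
The clock on craft A records proper time, so ship B measures Δt = γΔτ = 2.4197 × 367 = 888.0 s.

888.0 s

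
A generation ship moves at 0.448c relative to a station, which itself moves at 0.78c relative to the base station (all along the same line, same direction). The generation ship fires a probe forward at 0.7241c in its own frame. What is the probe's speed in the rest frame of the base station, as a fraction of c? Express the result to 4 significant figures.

0.9850c

Apply u = (u'+v)/(1+u'v) twice. Probe in the station frame: (0.7241+0.448)/(1+0.7241·0.448) = 1.1721/1.3243968 = 0.88501c.
That velocity, transformed to the rest frame of the base station: (0.88501+0.78)/(1+0.88501·0.78) = 1.66501/1.6903078 = 0.98503c.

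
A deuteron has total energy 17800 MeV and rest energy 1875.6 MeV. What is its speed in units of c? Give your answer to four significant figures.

0.9944c

γ = E/(mc²) = 17800/1875.6 = 9.4903.
β = √(1 − 1/γ²) = √(1 − 0.011103) = √0.988897 = 0.9944.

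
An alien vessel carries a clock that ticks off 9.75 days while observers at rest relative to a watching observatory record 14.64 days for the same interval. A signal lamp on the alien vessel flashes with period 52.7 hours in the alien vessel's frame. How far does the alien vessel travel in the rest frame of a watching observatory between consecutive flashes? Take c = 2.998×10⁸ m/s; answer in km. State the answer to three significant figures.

From Δt = γΔτ: γ = 14.64/9.75 = 1.50154.
β = √(1 − 1/γ²) = 0.74597. Lab-frame period = γτ = 1.50154×52.7 hours = 79.131 hours. Distance = βc × γτ = 0.74597 × 2.998×10⁸ m/s × 284871.6 s = 6.3709×10^13 m = 6.37×10^10 km.

6.37×10^10 km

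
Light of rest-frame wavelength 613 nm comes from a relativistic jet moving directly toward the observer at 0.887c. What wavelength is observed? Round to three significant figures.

150 nm

Relativistic Doppler for wavelength: λ_obs = λ_src · √((1−β)/(1+β)).
With β = 0.887: factor = √(0.113/1.887) = 0.24471.
λ_obs = 613 × 0.24471 = 150 nm.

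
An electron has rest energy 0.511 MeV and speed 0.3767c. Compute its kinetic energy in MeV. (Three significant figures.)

γ = 1/√(1 − β²) = 1/√(1 − 0.14190289) = 1/√0.85809711 = 1/0.926335 = 1.079523.
Kinetic energy: K = (γ − 1)mc² = (1.079523 − 1) × 0.511 MeV = 0.079523 × 0.511 = 0.0406 MeV.

0.0406 MeV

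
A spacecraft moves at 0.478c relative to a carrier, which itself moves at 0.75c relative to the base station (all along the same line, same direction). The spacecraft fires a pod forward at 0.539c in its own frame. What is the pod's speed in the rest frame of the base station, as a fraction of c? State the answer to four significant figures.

0.9702c

Apply u = (u'+v)/(1+u'v) twice. Pod in the carrier frame: (0.539+0.478)/(1+0.539·0.478) = 1.017/1.257642 = 0.80866c.
That velocity, transformed to the rest frame of the base station: (0.80866+0.75)/(1+0.80866·0.75) = 1.55866/1.606495 = 0.97022c.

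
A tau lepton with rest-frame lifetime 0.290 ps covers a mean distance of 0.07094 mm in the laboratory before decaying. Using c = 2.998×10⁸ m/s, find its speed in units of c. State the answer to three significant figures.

0.632c

d = βγcτ ⇒ βγ = d/(cτ) = 7.094×10^-5 m / (8.6942×10^-5 m) = 0.81595.
β = (βγ)/√(1+(βγ)²) = 0.81595/√1.665774 = 0.632.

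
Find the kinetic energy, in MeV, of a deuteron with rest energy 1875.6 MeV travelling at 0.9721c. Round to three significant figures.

6120 MeV

γ = 1/√(1 − β²) = 1/√(1 − 0.94497841) = 1/√0.05502159 = 4.2632.
Kinetic energy: K = (γ − 1)mc² = (4.2632 − 1) × 1875.6 MeV = 3.2632 × 1875.6 = 6120 MeV.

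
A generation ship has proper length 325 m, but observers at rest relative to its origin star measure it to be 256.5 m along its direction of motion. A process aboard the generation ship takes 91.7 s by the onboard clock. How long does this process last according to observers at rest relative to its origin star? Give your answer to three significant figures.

116 s

From L = L₀/γ: γ = 325/256.5 = 1.26706.
The same γ dilates the second interval: 1.26706 × 91.7 s = 116 s.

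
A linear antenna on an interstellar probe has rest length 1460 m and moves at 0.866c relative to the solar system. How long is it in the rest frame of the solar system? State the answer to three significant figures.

With β = 0.866, γ = 1/√(1 − 0.866²) = 1/√0.250044 = 1.9998.
Along the direction of motion the measured length is L₀/γ = 1460/1.9998 = 730 m.

730 m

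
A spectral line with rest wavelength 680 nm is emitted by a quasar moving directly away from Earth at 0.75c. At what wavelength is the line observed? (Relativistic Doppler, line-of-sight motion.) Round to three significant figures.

Relativistic Doppler for wavelength: λ_obs = λ_src · √((1+β)/(1−β)).
With β = 0.75: factor = √(1.75/0.25) = 2.6458.
λ_obs = 680 × 2.6458 = 1800 nm.

1800 nm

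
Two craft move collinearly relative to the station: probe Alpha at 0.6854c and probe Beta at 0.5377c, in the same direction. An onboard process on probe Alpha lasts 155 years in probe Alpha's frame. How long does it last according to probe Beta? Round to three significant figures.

159 years

Transform probe Alpha's velocity into probe Beta's frame: (0.6854 − 0.5377)/(1 − 0.6854·0.5377) = 0.1477/0.63146042, so the relative speed is 0.2339c.
γ for this relative speed: γ = 1/√(1 − 0.0547092) = 1.0285.
Probe Alpha's interval is proper; time dilation gives Δt_B = γΔτ = 1.0285 × 155 years = 159 years.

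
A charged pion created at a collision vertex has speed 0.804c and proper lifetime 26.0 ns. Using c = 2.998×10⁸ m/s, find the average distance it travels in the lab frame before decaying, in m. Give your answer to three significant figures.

γ = 1/√(1 − β²) = 1/√(1 − 0.646416) = 1/√0.353584 = 1/0.594629 = 1.6817.
Lab-frame lifetime: Δt = γτ = 1.6817 × 26.0 ns = 43.724 ns.
Distance: d = vΔt = 0.804 × 2.998×10⁸ m/s × 4.3724×10^-8 s = 10.5 m.

10.5 m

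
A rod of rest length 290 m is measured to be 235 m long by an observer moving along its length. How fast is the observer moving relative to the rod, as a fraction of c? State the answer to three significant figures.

0.586c

Length contraction gives γ = L₀/L = 290/235 = 1.234.
β = √(1 − 1/γ²) = √0.343296 = 0.586.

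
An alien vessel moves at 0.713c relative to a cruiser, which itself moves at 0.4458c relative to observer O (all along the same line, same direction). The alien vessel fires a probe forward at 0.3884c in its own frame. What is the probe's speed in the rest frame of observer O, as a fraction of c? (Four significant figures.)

0.9450c

Compose velocities in two stages. Stage 1 (into S'): u₁ = (0.3884+0.713)/(1+0.3884×0.713) = 0.86254.
Stage 2 (into S): u = (0.86254+0.4458)/(1+0.86254×0.4458) = 0.94498, so the speed is 0.9450c.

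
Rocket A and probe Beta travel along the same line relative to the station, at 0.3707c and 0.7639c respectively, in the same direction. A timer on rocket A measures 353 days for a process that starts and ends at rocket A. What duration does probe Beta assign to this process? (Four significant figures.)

Transform rocket A's velocity into probe Beta's frame: (0.3707 − 0.7639)/(1 − 0.3707·0.7639) = −0.3932/0.71682227, so the relative speed is 0.54853c.
γ for this relative speed: γ = 1/√(1 − 0.300885) = 1.196.
The clock on rocket A records proper time, so probe Beta measures Δt = γΔτ = 1.196 × 353 = 422.2 days.

422.2 days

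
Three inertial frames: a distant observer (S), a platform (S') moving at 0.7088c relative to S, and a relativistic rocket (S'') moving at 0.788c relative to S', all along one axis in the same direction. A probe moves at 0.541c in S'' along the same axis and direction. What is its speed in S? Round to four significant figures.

Apply u = (u'+v)/(1+u'v) twice. Probe in the platform frame: (0.541+0.788)/(1+0.541·0.788) = 1.329/1.426308 = 0.93178c.
That velocity, transformed to the rest frame of a distant observer: (0.93178+0.7088)/(1+0.93178·0.7088) = 1.64058/1.660445664 = 0.98804c.

0.9880c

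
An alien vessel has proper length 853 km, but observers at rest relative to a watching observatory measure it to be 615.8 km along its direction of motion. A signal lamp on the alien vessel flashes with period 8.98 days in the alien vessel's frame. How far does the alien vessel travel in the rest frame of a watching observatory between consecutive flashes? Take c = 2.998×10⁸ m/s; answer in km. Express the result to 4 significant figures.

2.230×10^11 km

γ = L₀/L = 853/615.8 = 1.38519.
β = √(1 − 1/γ²) = 0.69197. Lab-frame period = γτ = 1.38519×8.98 days = 12.439 days. Distance = βc × γτ = 0.69197 × 2.998×10⁸ m/s × 1074729.6 s = 2.2296×10^14 m = 2.230×10^11 km.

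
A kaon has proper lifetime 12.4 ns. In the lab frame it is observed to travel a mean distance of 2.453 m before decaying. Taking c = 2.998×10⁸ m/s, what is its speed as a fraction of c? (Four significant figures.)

0.5508c

Let x = d/(cτ) = 2.453 m / (2.998×10⁸ m/s × 1.240×10^-8 s) = 0.65985. Since d = βγcτ, x = βγ = β/√(1−β²).
Solving: β² = x²/(1+x²) = 0.435402/1.435402 = 0.303331, so β = 0.5508.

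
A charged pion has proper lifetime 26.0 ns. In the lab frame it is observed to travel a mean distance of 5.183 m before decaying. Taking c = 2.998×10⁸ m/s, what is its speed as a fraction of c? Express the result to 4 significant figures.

d = βγcτ ⇒ βγ = d/(cτ) = 5.183 m / (7.7948 m) = 0.66493.
β = (βγ)/√(1+(βγ)²) = 0.66493/√1.442132 = 0.5537.

0.5537c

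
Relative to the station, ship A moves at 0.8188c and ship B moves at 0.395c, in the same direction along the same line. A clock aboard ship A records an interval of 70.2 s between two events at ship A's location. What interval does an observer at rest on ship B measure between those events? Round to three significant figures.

Transform ship A's velocity into ship B's frame: (0.8188 − 0.395)/(1 − 0.8188·0.395) = 0.4238/0.676574, so the relative speed is 0.62639c.
γ for this relative speed: γ = 1/√(1 − 0.392364) = 1.2829.
Ship A's interval is proper; time dilation gives Δt_B = γΔτ = 1.2829 × 70.2 s = 90.1 s.

90.1 s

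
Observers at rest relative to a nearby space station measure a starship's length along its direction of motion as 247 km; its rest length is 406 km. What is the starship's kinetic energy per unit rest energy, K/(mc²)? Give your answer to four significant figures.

0.6437

γ = L₀/L = 406/247 = 1.64372.
K/(mc²) = γ − 1 = 1.64372 − 1 = 0.6437.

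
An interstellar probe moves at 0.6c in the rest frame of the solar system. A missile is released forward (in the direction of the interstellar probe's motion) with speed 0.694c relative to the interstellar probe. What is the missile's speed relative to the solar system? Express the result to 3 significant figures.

0.914c

Relativistic velocity addition: u = (u' + v)/(1 + u'v/c²), with u' = 0.694c and v = 0.6c.
Numerator: 0.694 + 0.6 = 1.294. Denominator: 1 + (0.694)(0.6) = 1.4164.
u = 1.294/1.4164 = 0.91358, so the speed is 0.914c.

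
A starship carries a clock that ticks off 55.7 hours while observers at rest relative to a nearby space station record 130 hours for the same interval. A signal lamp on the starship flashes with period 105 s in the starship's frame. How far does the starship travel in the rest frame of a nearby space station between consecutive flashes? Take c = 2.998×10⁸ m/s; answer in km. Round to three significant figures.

γ = Δt/Δτ = 130/55.7 = 2.33393.
β = √(1 − 1/γ²) = 0.90356. Lab-frame period = γτ = 2.33393×105 s = 245.06 s. Distance = βc × γτ = 0.90356 × 2.998×10⁸ m/s × 245.06 s = 6.6384×10^10 m = 6.64×10^7 km.

6.64×10^7 km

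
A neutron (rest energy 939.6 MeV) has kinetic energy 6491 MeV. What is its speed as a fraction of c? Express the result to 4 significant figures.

γ = 1 + K/(mc²) = 1 + 6491/939.6 = 7.9083.
β = √(1 − 1/γ²) = √(1 − 0.0159895) = √0.9840105 = 0.9920.

0.9920c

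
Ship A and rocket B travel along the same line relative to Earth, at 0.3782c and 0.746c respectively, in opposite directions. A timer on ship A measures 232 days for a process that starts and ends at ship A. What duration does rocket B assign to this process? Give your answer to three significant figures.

483 days

The velocity of ship A relative to rocket B is (0.3782 + 0.746)c / (1 + 0.3782×0.746) = 0.87682c; relative speed 0.87682c.
γ for this relative speed: γ = 1/√(1 − 0.768813) = 2.0798.
Ship A's interval is proper; time dilation gives Δt_B = γΔτ = 2.0798 × 232 days = 483 days.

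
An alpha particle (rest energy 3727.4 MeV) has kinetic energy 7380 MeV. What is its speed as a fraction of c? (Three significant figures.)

0.942c

K = (γ−1)mc², so γ = 1 + 7380/3727.4 = 2.9799.
Then v/c = √(1 − γ⁻²) = √(1 − 0.112615) = √0.887385 = 0.942.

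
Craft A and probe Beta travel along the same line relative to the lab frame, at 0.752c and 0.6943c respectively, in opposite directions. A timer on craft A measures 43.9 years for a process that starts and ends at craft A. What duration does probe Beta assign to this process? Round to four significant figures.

The velocity of craft A relative to probe Beta is (0.752 + 0.6943)c / (1 + 0.752×0.6943) = 0.95019c; relative speed 0.95019c.
γ for this relative speed: γ = 1/√(1 − 0.902861) = 3.2085.
The clock on craft A records proper time, so probe Beta measures Δt = γΔτ = 3.2085 × 43.9 = 140.9 years.

140.9 years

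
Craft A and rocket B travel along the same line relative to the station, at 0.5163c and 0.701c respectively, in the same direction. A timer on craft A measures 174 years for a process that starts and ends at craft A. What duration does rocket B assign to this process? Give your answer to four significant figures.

181.8 years

The velocity of craft A relative to rocket B is (0.5163 − 0.701)c / (1 − 0.5163×0.701) = −0.28946c; relative speed 0.28946c.
γ for this relative speed: γ = 1/√(1 − 0.0837871) = 1.0447.
Craft A's interval is proper; time dilation gives Δt_B = γΔτ = 1.0447 × 174 years = 181.8 years.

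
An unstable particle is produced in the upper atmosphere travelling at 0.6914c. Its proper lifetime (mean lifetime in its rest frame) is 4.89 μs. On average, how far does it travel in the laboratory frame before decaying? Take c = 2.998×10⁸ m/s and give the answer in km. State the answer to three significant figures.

With β = 0.6914, γ = 1/√(1 − 0.6914²) = 1/√0.52196604 = 1.3841.
Lab-frame lifetime: Δt = γτ = 1.3841 × 4.89 μs = 6.7682 μs.
Distance: d = vΔt = 0.6914 × 2.998×10⁸ m/s × 6.7682×10^-6 s = 1400 m = 1.40 km.

1.40 km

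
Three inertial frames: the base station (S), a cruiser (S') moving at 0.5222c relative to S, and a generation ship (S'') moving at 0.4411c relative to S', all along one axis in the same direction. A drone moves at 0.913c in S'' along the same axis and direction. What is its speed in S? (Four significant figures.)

0.9890c

Apply u = (u'+v)/(1+u'v) twice. Drone in the cruiser frame: (0.913+0.4411)/(1+0.913·0.4411) = 1.3541/1.4027243 = 0.96534c.
That velocity, transformed to the rest frame of the base station: (0.96534+0.5222)/(1+0.96534·0.5222) = 1.48754/1.504100548 = 0.98899c.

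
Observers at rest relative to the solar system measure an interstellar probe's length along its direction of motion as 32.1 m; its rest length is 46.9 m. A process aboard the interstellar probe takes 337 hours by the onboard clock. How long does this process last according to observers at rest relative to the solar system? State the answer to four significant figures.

Length contraction gives γ = L₀/L = 46.9/32.1 = 1.46106.
Δt = γΔτ = 1.46106 × 337 = 492.4 hours.

492.4 hours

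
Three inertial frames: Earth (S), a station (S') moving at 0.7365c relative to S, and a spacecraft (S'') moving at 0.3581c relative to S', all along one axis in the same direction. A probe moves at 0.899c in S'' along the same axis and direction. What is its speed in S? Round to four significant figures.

Compose velocities in two stages. Stage 1 (into S'): u₁ = (0.899+0.3581)/(1+0.899×0.3581) = 0.95096.
Stage 2 (into S): u = (0.95096+0.7365)/(1+0.95096×0.7365) = 0.9924, so the speed is 0.9924c.

0.9924c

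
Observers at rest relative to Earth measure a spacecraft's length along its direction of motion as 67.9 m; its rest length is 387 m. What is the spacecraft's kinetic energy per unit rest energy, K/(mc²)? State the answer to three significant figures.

From L = L₀/γ: γ = 387/67.9 = 5.69956.
K/(mc²) = γ − 1 = 5.69956 − 1 = 4.70.

4.70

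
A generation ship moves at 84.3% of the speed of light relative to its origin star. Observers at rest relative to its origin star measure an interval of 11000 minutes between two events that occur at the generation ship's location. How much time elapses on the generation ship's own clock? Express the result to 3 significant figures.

5920 minutes

γ = 1/√(1 − β²) = 1/√(1 − 0.710649) = 1/√0.289351 = 1/0.537914 = 1.859.
The generation ship's clock runs slow as seen from its origin star, so Δτ = Δt/γ = 11000/1.859 = 5920 minutes.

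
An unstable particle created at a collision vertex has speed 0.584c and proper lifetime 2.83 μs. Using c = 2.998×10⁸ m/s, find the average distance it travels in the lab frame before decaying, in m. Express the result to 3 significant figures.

β² = 0.341056, so γ = 1/√0.658944 = 1.2319.
Lab-frame lifetime: Δt = γτ = 1.2319 × 2.83 μs = 3.4863 μs.
Distance: d = vΔt = 0.584 × 2.998×10⁸ m/s × 3.4863×10^-6 s = 610 m.

610 m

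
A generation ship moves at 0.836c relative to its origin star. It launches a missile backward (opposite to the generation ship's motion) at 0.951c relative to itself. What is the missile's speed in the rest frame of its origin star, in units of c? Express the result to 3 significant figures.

0.561c

In units of c, u = (u' + v)/(1 + u'v) with u' = −0.951 and v = 0.836.
Numerator: −0.951 + 0.836 = −0.115. Denominator: 1 + (−0.951)(0.836) = 0.204964.
u = −0.115/0.204964 = −0.56107, so the speed is 0.561c.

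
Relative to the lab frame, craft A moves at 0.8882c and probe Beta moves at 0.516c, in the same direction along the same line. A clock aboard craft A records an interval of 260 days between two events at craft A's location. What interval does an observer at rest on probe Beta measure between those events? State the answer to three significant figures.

The velocity of craft A relative to probe Beta is (0.8882 − 0.516)c / (1 − 0.8882×0.516) = 0.68711c; relative speed 0.68711c.
At |u| = 0.68711c, γ = (1 − 0.47212)^(−1/2) = 1.3764.
Craft A's interval is proper; time dilation gives Δt_B = γΔτ = 1.3764 × 260 days = 358 days.

358 days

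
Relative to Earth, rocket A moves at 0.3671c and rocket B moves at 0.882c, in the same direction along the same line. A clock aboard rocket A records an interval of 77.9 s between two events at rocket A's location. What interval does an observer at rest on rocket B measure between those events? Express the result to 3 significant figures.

120 s

Transform rocket A's velocity into rocket B's frame: (0.3671 − 0.882)/(1 − 0.3671·0.882) = −0.5149/0.6762178, so the relative speed is 0.76144c.
γ for this relative speed: γ = 1/√(1 − 0.579791) = 1.5426.
The clock on rocket A records proper time, so rocket B measures Δt = γΔτ = 1.5426 × 77.9 = 120 s.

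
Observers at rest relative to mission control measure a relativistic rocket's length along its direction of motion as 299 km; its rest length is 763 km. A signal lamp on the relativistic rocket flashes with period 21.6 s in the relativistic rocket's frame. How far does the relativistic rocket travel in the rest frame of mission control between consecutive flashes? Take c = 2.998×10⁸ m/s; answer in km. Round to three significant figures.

1.52×10^7 km

From L = L₀/γ: γ = 763/299 = 2.55184.
β = √(1 − 1/γ²) = 0.92002. Lab-frame period = γτ = 2.55184×21.6 s = 55.12 s. Distance = βc × γτ = 0.92002 × 2.998×10⁸ m/s × 55.12 s = 1.5203×10^10 m = 1.52×10^7 km.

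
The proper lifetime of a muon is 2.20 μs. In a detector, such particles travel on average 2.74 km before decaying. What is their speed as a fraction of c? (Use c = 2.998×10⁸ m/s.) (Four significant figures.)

d = βγcτ ⇒ βγ = d/(cτ) = 2740 m / (659.56 m) = 4.1543.
β = (βγ)/√(1+(βγ)²) = 4.1543/√18.2582 = 0.9722.

0.9722c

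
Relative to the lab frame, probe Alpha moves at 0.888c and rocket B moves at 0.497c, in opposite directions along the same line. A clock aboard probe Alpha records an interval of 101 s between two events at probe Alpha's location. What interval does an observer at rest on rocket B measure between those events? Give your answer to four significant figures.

364.8 s

The velocity of probe Alpha relative to rocket B is (0.888 + 0.497)c / (1 + 0.888×0.497) = 0.96091c; relative speed 0.96091c.
γ for this relative speed: γ = 1/√(1 − 0.923348) = 3.6119.
The clock on probe Alpha records proper time, so rocket B measures Δt = γΔτ = 3.6119 × 101 = 364.8 s.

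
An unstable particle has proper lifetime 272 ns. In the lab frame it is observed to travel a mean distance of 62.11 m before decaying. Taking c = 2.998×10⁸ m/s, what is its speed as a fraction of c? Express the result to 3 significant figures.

Let x = d/(cτ) = 62.11 m / (2.998×10⁸ m/s × 2.720×10^-7 s) = 0.76166. Since d = βγcτ, x = βγ = β/√(1−β²).
Solving: β² = x²/(1+x²) = 0.580126/1.580126 = 0.367139, so β = 0.606.

0.606c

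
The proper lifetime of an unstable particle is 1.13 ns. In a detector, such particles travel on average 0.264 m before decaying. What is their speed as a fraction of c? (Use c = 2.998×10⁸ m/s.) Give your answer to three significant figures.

0.615c

Let x = d/(cτ) = 0.2640 m / (2.998×10⁸ m/s × 1.130×10^-9 s) = 0.77928. Since d = βγcτ, x = βγ = β/√(1−β²).
Solving: β² = x²/(1+x²) = 0.607277/1.607277 = 0.37783, so β = 0.615.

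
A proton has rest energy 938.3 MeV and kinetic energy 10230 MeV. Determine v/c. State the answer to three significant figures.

0.996

K = (γ−1)mc², so γ = 1 + 10230/938.3 = 11.903.
Then v/c = √(1 − γ⁻²) = √(1 − 0.00705809) = √0.99294191 = 0.996.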